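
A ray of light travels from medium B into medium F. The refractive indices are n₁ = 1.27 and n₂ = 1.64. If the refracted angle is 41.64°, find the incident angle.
sin θ₁ = (n₂/n₁)·sin θ₂ → θ₁ = 59.1°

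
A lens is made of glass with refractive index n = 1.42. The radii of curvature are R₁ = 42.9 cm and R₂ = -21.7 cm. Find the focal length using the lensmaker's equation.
1/f = (n − 1)(1/R₁ − 1/R₂) → f = 34.31 cm (converging lens)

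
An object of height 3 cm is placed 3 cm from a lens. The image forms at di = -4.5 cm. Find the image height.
hi = (-di/do) × ho = 4.5 cm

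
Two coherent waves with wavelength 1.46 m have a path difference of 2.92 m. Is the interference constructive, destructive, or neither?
constructive — path difference = 2λ, a whole number of wavelengths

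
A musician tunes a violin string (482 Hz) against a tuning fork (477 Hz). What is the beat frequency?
5 Hz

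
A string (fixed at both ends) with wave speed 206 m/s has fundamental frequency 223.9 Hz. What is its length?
L = v/(2f₁) = 0.46 m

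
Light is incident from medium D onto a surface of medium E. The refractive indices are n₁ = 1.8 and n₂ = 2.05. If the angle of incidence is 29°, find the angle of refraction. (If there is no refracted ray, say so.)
sin θ₂ = (n₁/n₂)·sin θ₁ = 0.4257 → θ₂ = 25.19°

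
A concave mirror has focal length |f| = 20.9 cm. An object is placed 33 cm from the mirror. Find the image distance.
f = +20.9 cm (concave); 1/di = 1/f − 1/do → di = 57 cm (real image, in front of mirror)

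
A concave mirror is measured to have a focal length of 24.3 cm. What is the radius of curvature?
R = 2|f| = 48.6 cm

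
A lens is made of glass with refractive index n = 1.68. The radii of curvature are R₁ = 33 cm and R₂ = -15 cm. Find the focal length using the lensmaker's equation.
1/f = (n − 1)(1/R₁ − 1/R₂) → f = 15.17 cm (converging lens)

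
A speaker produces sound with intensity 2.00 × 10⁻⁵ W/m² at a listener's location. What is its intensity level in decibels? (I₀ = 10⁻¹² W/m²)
β = 10·log₁₀(I/I₀) = 73.01 dB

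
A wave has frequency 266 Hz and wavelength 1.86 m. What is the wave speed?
v = fλ = 494.8 m/s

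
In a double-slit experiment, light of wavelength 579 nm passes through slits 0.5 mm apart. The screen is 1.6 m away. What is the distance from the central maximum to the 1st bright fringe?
y = mλL/d = 1.853 mm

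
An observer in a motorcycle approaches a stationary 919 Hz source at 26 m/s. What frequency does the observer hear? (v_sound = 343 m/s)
f_obs = f·(v + v_o)/v = 988.7 Hz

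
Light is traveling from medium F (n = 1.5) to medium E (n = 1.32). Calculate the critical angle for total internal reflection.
θc = arcsin(n₂/n₁) = 61.64°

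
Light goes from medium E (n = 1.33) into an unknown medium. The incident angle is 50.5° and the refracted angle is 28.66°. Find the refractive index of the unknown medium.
n₂ = n₁·sin θ₁ / sin θ₂ = 2.14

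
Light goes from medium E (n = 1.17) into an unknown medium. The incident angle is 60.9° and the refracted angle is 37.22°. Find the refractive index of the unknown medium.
n₂ = n₁·sin θ₁ / sin θ₂ = 1.69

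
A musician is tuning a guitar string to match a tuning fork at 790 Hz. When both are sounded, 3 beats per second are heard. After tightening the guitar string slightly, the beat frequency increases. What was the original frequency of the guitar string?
793 Hz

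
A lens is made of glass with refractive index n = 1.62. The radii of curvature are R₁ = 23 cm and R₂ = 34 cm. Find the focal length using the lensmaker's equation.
1/f = (n − 1)(1/R₁ − 1/R₂) → f = 114.7 cm (converging lens)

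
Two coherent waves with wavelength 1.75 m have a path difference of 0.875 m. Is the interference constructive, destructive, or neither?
destructive — path difference = 0.5λ, an odd multiple of λ/2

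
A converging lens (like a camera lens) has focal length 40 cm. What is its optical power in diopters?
P = 1/f = 2.5 D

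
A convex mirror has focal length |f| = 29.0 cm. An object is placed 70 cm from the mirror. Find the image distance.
f = −29.0 cm (convex); 1/di = 1/f − 1/do → di = -20.51 cm (virtual image, behind mirror)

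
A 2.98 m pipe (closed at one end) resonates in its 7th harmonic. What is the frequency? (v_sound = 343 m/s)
fₙ = nv/(4L) = 201.4 Hz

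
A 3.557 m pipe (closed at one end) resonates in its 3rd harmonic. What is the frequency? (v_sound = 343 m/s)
fₙ = nv/(4L) = 72.32 Hz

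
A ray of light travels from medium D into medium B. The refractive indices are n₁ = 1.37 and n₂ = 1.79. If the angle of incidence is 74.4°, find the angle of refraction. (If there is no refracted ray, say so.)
sin θ₂ = (n₁/n₂)·sin θ₁ = 0.7372 → θ₂ = 47.49°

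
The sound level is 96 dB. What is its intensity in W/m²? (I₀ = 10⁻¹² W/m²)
I = I₀·10^(β/10) = 3.98 × 10⁻³ W/m²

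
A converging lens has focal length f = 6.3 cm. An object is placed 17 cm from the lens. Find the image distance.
1/di = 1/f − 1/do → di = 10.01 cm (real image)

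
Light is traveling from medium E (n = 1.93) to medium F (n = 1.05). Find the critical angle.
θc = arcsin(n₂/n₁) = 32.96°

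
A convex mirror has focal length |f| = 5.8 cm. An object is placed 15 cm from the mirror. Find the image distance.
f = −5.8 cm (convex); 1/di = 1/f − 1/do → di = -4.183 cm (virtual image, behind mirror)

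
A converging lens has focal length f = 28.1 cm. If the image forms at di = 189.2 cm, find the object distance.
1/do = 1/f − 1/di → do = 33 cm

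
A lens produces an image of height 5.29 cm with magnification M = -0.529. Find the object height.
ho = |hi|/|M| = 10 cm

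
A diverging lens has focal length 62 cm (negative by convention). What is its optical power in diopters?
P = 1/f = -1.613 D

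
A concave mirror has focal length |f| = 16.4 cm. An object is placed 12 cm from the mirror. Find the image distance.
f = +16.4 cm (concave); 1/di = 1/f − 1/do → di = -44.73 cm (virtual image, behind mirror)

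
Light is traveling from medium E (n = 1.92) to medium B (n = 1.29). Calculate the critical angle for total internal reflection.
θc = arcsin(n₂/n₁) = 42.21°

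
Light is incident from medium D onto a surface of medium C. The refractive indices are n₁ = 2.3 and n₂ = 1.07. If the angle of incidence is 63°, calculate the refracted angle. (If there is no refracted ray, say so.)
sin θ₂ = (n₁/n₂)·sin θ₁ = 1.915 > 1, so there is no refracted ray — the light undergoes total internal reflection.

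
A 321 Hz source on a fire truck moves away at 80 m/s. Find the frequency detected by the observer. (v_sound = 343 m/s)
f_obs = f·v/(v + v_s) = 260.3 Hz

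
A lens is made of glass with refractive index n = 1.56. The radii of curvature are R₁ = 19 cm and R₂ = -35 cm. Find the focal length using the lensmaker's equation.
1/f = (n − 1)(1/R₁ − 1/R₂) → f = 21.99 cm (converging lens)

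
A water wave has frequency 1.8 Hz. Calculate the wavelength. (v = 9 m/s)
λ = v/f = 5 m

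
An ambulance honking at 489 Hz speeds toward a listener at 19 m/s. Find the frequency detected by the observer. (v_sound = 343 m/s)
f_obs = f·v/(v − v_s) = 517.7 Hz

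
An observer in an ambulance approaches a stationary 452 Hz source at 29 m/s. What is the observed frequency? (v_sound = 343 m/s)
f_obs = f·(v + v_o)/v = 490.2 Hz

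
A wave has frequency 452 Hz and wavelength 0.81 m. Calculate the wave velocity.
v = fλ = 366.1 m/s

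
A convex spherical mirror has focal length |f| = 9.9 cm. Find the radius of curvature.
R = 2|f| = 19.8 cm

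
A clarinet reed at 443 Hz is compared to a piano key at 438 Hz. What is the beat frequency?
5 Hz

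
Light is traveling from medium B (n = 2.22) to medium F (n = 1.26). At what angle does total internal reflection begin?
θc = arcsin(n₂/n₁) = 34.58°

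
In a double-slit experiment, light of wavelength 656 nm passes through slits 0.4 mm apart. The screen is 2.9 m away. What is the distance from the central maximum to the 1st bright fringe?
y = mλL/d = 4.756 mm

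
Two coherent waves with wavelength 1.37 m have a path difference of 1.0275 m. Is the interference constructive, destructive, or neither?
neither (partial) — path difference = 0.75λ, neither a whole number of wavelengths nor an odd multiple of λ/2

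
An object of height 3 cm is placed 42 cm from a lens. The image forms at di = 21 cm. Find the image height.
hi = (-di/do) × ho = -1.5 cm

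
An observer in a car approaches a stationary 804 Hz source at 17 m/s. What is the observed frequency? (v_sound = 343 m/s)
f_obs = f·(v + v_o)/v = 843.8 Hz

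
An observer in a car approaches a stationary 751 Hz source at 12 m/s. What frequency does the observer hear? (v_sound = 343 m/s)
f_obs = f·(v + v_o)/v = 777.3 Hz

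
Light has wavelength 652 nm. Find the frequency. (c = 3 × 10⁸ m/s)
f = c/λ = 4.601 × 10¹⁴ Hz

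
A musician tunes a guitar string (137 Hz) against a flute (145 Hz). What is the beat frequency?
8 Hz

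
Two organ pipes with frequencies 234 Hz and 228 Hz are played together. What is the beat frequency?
6 Hz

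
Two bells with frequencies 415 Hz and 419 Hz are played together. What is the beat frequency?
4 Hz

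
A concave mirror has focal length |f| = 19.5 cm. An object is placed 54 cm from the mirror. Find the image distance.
f = +19.5 cm (concave); 1/di = 1/f − 1/do → di = 30.52 cm (real image, in front of mirror)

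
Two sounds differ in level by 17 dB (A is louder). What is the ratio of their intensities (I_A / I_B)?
I_A/I_B = 10^(Δβ/10) = 50.12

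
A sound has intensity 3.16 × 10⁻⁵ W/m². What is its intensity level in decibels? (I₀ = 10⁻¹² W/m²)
β = 10·log₁₀(I/I₀) = 75 dB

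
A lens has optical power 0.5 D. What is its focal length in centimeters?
f = 1/P = 200 cm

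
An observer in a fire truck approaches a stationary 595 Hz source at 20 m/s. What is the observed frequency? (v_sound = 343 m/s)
f_obs = f·(v + v_o)/v = 629.7 Hz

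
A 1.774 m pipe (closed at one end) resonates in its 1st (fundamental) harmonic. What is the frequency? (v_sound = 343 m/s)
fₙ = nv/(4L) = 48.34 Hz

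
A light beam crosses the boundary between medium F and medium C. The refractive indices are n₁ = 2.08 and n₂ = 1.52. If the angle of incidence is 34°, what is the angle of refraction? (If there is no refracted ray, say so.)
sin θ₂ = (n₁/n₂)·sin θ₁ = 0.7652 → θ₂ = 49.93°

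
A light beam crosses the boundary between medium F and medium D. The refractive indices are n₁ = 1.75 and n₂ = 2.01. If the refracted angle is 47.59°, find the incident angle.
sin θ₁ = (n₂/n₁)·sin θ₂ → θ₁ = 58°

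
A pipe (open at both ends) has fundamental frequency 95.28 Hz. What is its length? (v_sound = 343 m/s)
L = v/(2f₁) = 1.8 m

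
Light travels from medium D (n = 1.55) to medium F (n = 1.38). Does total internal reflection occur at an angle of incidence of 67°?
θc = arcsin(n₂/n₁) = 62.91°; 67° > θc, so yes — total internal reflection.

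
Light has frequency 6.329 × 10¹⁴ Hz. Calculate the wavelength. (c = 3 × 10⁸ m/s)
λ = c/f = 474 nm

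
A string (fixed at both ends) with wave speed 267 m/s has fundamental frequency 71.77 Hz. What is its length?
L = v/(2f₁) = 1.86 m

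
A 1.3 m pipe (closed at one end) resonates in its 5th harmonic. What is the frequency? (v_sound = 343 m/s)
fₙ = nv/(4L) = 329.8 Hz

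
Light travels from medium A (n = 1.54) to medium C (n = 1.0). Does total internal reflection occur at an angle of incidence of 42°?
θc = arcsin(n₂/n₁) = 40.49°; 42° > θc, so yes — total internal reflection.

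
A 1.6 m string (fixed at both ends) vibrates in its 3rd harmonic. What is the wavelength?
λₙ = 2L/n = 1.067 m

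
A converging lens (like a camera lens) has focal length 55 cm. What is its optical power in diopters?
P = 1/f = 1.818 D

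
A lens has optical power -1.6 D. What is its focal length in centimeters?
f = 1/P = -62.5 cm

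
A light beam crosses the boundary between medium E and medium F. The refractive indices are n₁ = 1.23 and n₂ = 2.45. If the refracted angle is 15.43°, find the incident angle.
sin θ₁ = (n₂/n₁)·sin θ₂ → θ₁ = 32°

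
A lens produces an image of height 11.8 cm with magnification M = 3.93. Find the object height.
ho = |hi|/|M| = 3.003 cm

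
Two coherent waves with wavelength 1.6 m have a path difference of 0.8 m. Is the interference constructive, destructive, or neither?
destructive — path difference = 0.5λ, an odd multiple of λ/2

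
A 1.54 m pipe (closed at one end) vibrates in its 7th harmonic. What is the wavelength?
λₙ = 4L/n = 0.88 m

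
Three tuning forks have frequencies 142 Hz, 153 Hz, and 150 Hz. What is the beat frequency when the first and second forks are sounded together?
11 Hz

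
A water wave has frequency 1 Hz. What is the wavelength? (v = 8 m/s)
λ = v/f = 8 m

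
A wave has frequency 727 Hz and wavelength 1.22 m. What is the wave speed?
v = fλ = 886.9 m/s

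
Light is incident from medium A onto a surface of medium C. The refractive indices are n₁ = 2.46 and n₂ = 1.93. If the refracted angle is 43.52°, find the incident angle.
sin θ₁ = (n₂/n₁)·sin θ₂ → θ₁ = 32.7°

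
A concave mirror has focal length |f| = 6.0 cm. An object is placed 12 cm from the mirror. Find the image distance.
f = +6.0 cm (concave); 1/di = 1/f − 1/do → di = 12 cm (real image, in front of mirror)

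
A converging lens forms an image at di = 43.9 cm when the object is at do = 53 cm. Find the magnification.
M = −di/do = -0.8283 (inverted image)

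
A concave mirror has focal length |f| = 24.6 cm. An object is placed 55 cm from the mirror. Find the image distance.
f = +24.6 cm (concave); 1/di = 1/f − 1/do → di = 44.51 cm (real image, in front of mirror)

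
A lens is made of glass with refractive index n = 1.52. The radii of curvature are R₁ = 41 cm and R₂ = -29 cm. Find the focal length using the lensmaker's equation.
1/f = (n − 1)(1/R₁ − 1/R₂) → f = 32.66 cm (converging lens)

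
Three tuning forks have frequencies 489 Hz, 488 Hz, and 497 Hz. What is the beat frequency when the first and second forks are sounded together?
1 Hz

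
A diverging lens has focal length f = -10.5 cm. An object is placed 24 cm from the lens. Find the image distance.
1/di = 1/f − 1/do → di = -7.304 cm (virtual image)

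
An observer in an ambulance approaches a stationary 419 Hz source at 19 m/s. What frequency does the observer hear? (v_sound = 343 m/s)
f_obs = f·(v + v_o)/v = 442.2 Hz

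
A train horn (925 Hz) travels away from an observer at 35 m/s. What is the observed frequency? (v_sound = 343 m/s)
f_obs = f·v/(v + v_s) = 839.4 Hz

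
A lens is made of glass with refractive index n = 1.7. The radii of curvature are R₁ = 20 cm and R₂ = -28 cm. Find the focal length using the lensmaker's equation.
1/f = (n − 1)(1/R₁ − 1/R₂) → f = 16.67 cm (converging lens)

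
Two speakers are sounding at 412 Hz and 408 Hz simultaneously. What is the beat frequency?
4 Hz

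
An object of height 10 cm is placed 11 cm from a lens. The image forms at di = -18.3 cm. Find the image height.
hi = (-di/do) × ho = 16.64 cm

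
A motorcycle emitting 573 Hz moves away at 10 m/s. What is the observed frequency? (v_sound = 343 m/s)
f_obs = f·v/(v + v_s) = 556.8 Hz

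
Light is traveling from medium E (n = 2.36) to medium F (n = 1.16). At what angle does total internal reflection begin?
θc = arcsin(n₂/n₁) = 29.44°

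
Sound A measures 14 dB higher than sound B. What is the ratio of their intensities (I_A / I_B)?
I_A/I_B = 10^(Δβ/10) = 25.12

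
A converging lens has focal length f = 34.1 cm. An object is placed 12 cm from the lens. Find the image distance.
1/di = 1/f − 1/do → di = -18.52 cm (virtual image)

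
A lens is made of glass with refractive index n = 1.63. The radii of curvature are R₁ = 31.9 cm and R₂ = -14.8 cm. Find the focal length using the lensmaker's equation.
1/f = (n − 1)(1/R₁ − 1/R₂) → f = 16.05 cm (converging lens)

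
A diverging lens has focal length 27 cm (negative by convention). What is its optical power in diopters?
P = 1/f = -3.704 D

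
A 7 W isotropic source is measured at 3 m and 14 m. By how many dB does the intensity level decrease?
Δβ = 20·log₁₀(r₂/r₁) = 13.38 dB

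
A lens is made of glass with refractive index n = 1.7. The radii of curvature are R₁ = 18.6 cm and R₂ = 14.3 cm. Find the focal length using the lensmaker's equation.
1/f = (n − 1)(1/R₁ − 1/R₂) → f = -88.37 cm (diverging lens)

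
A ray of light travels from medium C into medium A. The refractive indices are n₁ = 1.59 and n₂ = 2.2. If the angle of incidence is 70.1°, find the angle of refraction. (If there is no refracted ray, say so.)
sin θ₂ = (n₁/n₂)·sin θ₁ = 0.6796 → θ₂ = 42.81°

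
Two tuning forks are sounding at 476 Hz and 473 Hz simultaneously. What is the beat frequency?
3 Hz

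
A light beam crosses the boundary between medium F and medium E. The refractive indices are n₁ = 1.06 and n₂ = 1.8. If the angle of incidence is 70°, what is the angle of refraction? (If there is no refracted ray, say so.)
sin θ₂ = (n₁/n₂)·sin θ₁ = 0.5534 → θ₂ = 33.6°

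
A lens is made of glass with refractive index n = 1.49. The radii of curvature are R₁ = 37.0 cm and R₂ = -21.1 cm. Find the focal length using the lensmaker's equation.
1/f = (n − 1)(1/R₁ − 1/R₂) → f = 27.42 cm (converging lens)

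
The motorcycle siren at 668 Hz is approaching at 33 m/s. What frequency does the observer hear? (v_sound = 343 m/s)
f_obs = f·v/(v − v_s) = 739.1 Hz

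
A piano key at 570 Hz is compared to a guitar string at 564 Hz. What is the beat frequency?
6 Hz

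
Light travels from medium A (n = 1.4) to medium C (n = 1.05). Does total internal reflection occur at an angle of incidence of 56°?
θc = arcsin(n₂/n₁) = 48.59°; 56° > θc, so yes — total internal reflection.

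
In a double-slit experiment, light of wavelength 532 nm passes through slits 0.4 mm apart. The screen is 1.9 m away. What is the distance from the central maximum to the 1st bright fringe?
y = mλL/d = 2.527 mm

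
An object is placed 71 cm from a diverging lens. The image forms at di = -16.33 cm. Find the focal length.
1/f = 1/do + 1/di → f = -21.21 cm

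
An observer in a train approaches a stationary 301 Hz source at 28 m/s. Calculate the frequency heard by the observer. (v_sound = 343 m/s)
f_obs = f·(v + v_o)/v = 325.6 Hz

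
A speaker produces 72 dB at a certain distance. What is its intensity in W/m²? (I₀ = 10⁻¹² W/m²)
I = I₀·10^(β/10) = 1.58 × 10⁻⁵ W/m²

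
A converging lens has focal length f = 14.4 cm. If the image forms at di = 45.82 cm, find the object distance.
1/do = 1/f − 1/di → do = 21 cm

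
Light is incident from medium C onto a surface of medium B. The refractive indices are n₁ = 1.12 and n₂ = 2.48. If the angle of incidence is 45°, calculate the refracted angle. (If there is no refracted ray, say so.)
sin θ₂ = (n₁/n₂)·sin θ₁ = 0.3193 → θ₂ = 18.62°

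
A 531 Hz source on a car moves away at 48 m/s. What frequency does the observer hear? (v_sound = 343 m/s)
f_obs = f·v/(v + v_s) = 465.8 Hz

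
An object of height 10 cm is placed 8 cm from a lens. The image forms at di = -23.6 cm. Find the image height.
hi = (-di/do) × ho = 29.5 cm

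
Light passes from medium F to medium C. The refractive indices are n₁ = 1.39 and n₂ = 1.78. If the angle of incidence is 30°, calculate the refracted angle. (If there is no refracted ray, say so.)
sin θ₂ = (n₁/n₂)·sin θ₁ = 0.3904 → θ₂ = 22.98°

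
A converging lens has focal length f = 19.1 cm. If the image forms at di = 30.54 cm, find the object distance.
1/do = 1/f − 1/di → do = 50.99 cm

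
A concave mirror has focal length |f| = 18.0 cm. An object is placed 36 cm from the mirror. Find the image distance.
f = +18.0 cm (concave); 1/di = 1/f − 1/do → di = 36 cm (real image, in front of mirror)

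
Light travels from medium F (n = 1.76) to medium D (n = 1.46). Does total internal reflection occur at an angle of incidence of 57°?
θc = arcsin(n₂/n₁) = 56.05°; 57° > θc, so yes — total internal reflection.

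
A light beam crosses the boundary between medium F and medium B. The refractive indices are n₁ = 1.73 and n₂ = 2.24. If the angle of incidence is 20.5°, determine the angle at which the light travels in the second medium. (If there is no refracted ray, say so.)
sin θ₂ = (n₁/n₂)·sin θ₁ = 0.2705 → θ₂ = 15.69°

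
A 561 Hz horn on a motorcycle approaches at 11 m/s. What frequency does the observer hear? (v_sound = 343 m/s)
f_obs = f·v/(v − v_s) = 579.6 Hz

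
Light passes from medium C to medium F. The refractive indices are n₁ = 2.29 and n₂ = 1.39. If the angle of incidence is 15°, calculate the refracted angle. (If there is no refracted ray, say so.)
sin θ₂ = (n₁/n₂)·sin θ₁ = 0.4264 → θ₂ = 25.24°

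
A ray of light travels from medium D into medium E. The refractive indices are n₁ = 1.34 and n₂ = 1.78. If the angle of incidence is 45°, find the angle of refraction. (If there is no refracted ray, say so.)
sin θ₂ = (n₁/n₂)·sin θ₁ = 0.5323 → θ₂ = 32.16°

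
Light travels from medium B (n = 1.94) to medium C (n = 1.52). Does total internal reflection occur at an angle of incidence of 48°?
θc = arcsin(n₂/n₁) = 51.58°; 48° < θc, so no — the ray refracts.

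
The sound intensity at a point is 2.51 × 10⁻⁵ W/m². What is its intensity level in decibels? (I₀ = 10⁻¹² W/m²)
β = 10·log₁₀(I/I₀) = 74 dB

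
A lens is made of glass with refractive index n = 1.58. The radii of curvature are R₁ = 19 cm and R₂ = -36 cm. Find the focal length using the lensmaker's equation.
1/f = (n − 1)(1/R₁ − 1/R₂) → f = 21.44 cm (converging lens)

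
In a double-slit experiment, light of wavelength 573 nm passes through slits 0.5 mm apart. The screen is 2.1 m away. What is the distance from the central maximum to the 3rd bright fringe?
y = mλL/d = 7.22 mm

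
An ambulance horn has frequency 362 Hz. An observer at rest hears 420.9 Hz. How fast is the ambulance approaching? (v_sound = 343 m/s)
v_s = v·(1 − f/f_obs) = 48 m/s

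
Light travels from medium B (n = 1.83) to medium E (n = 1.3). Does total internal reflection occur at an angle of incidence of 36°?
θc = arcsin(n₂/n₁) = 45.27°; 36° < θc, so no — the ray refracts.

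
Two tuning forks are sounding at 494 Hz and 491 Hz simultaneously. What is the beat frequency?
3 Hz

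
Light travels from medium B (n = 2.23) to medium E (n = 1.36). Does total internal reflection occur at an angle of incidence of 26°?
θc = arcsin(n₂/n₁) = 37.58°; 26° < θc, so no — the ray refracts.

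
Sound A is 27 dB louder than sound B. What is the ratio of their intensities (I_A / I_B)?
I_A/I_B = 10^(Δβ/10) = 501.2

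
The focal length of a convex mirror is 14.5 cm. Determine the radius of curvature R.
R = 2|f| = 29 cm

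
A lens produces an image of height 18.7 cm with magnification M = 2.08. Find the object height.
ho = |hi|/|M| = 8.99 cm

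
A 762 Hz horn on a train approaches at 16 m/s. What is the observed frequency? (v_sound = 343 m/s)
f_obs = f·v/(v − v_s) = 799.3 Hz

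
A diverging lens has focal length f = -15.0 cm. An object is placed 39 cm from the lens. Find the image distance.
1/di = 1/f − 1/do → di = -10.83 cm (virtual image)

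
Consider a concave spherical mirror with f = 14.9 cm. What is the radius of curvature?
R = 2|f| = 29.8 cm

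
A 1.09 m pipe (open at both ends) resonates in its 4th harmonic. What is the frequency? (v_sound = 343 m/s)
fₙ = nv/(2L) = 629.4 Hz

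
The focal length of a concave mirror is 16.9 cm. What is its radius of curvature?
R = 2|f| = 33.8 cm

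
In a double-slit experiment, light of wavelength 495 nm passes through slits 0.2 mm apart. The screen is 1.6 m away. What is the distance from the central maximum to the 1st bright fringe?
y = mλL/d = 3.96 mm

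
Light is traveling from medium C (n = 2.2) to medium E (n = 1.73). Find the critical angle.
θc = arcsin(n₂/n₁) = 51.85°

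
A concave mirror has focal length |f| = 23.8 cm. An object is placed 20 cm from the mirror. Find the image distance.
f = +23.8 cm (concave); 1/di = 1/f − 1/do → di = -125.3 cm (virtual image, behind mirror)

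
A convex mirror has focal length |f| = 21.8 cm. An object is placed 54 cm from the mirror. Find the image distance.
f = −21.8 cm (convex); 1/di = 1/f − 1/do → di = -15.53 cm (virtual image, behind mirror)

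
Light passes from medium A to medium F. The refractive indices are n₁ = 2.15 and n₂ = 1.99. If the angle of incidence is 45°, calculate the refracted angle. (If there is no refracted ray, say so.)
sin θ₂ = (n₁/n₂)·sin θ₁ = 0.764 → θ₂ = 49.81°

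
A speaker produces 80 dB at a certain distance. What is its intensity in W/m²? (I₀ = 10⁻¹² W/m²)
I = I₀·10^(β/10) = 1.00 × 10⁻⁴ W/m²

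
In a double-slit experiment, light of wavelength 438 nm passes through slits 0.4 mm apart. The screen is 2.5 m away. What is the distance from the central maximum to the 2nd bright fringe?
y = mλL/d = 5.475 mm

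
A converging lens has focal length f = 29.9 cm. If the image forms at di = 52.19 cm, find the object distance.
1/do = 1/f − 1/di → do = 70.01 cm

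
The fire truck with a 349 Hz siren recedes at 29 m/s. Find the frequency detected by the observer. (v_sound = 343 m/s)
f_obs = f·v/(v + v_s) = 321.8 Hz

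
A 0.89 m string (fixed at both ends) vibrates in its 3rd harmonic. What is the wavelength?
λₙ = 2L/n = 0.5933 m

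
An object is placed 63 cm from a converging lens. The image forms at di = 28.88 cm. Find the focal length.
1/f = 1/do + 1/di → f = 19.8 cm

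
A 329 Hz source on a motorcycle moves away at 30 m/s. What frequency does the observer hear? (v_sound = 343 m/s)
f_obs = f·v/(v + v_s) = 302.5 Hz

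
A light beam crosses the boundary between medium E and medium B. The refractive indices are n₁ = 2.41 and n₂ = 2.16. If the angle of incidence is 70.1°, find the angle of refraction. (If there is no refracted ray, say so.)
sin θ₂ = (n₁/n₂)·sin θ₁ = 1.049 > 1, so there is no refracted ray — the light undergoes total internal reflection.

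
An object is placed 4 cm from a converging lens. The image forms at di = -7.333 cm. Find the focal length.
1/f = 1/do + 1/di → f = 8.8 cm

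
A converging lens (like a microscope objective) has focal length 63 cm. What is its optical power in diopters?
P = 1/f = 1.587 D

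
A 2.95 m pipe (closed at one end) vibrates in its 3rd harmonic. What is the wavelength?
λₙ = 4L/n = 3.933 m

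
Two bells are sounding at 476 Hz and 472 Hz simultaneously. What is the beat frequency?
4 Hz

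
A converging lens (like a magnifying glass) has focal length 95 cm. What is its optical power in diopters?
P = 1/f = 1.053 D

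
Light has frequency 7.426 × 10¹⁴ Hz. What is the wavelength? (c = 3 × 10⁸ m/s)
λ = c/f = 404 nm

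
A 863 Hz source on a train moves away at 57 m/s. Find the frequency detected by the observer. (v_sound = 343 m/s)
f_obs = f·v/(v + v_s) = 740 Hz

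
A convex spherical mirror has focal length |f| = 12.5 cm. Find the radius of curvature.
R = 2|f| = 25 cm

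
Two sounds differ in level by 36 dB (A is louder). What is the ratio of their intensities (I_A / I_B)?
I_A/I_B = 10^(Δβ/10) = 3981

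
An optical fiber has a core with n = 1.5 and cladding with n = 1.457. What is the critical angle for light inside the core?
θc = arcsin(n_cladding/n_core) = 76.25°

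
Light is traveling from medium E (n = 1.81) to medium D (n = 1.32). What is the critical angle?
θc = arcsin(n₂/n₁) = 46.83°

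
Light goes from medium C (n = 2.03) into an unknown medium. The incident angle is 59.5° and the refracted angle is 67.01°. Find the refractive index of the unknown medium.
n₂ = n₁·sin θ₁ / sin θ₂ = 1.9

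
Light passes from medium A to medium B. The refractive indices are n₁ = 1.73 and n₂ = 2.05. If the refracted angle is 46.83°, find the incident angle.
sin θ₁ = (n₂/n₁)·sin θ₂ → θ₁ = 59.8°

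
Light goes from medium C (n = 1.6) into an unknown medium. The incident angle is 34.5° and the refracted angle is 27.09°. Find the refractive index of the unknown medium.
n₂ = n₁·sin θ₁ / sin θ₂ = 1.99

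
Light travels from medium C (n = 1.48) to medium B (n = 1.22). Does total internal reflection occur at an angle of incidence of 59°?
θc = arcsin(n₂/n₁) = 55.52°; 59° > θc, so yes — total internal reflection.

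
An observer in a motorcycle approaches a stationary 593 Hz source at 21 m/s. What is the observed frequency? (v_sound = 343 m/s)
f_obs = f·(v + v_o)/v = 629.3 Hz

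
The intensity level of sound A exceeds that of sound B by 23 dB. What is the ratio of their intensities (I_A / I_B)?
I_A/I_B = 10^(Δβ/10) = 199.5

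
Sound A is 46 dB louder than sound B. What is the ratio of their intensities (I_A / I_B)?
I_A/I_B = 10^(Δβ/10) = 39810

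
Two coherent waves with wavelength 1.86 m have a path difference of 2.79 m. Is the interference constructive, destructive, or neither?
destructive — path difference = 1.5λ, an odd multiple of λ/2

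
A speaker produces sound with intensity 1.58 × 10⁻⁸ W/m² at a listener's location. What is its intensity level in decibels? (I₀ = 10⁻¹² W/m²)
β = 10·log₁₀(I/I₀) = 41.99 dB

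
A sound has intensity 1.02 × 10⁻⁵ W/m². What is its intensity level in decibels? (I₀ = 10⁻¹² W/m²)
β = 10·log₁₀(I/I₀) = 70.09 dB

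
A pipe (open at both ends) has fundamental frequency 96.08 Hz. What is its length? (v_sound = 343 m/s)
L = v/(2f₁) = 1.785 m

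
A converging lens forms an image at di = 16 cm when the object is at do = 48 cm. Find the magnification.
M = −di/do = -0.3333 (inverted image)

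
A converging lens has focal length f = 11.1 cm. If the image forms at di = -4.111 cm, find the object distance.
1/do = 1/f − 1/di → do = 3 cm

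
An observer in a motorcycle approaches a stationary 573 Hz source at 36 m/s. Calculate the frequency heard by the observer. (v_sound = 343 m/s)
f_obs = f·(v + v_o)/v = 633.1 Hz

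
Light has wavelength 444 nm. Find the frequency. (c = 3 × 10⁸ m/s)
f = c/λ = 6.757 × 10¹⁴ Hz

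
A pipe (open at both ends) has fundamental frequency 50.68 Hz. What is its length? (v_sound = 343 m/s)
L = v/(2f₁) = 3.384 m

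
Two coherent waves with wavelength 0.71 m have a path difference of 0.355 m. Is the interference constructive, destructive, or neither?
destructive — path difference = 0.5λ, an odd multiple of λ/2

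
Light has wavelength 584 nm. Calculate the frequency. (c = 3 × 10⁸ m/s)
f = c/λ = 5.137 × 10¹⁴ Hz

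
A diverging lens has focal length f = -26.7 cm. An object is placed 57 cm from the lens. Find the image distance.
1/di = 1/f − 1/do → di = -18.18 cm (virtual image)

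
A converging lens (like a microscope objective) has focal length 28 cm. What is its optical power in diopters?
P = 1/f = 3.571 D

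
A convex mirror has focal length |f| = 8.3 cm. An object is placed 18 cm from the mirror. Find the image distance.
f = −8.3 cm (convex); 1/di = 1/f − 1/do → di = -5.681 cm (virtual image, behind mirror)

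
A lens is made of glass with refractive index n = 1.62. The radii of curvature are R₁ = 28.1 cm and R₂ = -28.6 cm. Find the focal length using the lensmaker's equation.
1/f = (n − 1)(1/R₁ − 1/R₂) → f = 22.86 cm (converging lens)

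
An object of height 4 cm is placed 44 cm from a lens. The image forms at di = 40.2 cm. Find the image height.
hi = (-di/do) × ho = -3.655 cm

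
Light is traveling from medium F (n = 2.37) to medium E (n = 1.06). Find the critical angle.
θc = arcsin(n₂/n₁) = 26.57°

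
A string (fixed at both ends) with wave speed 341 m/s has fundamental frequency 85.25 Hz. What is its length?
L = v/(2f₁) = 2 m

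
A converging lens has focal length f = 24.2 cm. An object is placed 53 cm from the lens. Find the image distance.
1/di = 1/f − 1/do → di = 44.53 cm (real image)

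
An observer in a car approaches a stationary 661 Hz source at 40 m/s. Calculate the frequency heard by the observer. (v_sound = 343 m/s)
f_obs = f·(v + v_o)/v = 738.1 Hz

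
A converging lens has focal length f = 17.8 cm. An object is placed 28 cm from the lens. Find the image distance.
1/di = 1/f − 1/do → di = 48.86 cm (real image)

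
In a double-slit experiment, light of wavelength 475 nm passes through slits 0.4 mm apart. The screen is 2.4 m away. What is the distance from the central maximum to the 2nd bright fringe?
y = mλL/d = 5.7 mm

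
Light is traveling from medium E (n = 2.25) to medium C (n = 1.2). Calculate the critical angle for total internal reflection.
θc = arcsin(n₂/n₁) = 32.23°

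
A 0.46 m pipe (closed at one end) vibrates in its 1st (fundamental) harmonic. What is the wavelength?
λₙ = 4L/n = 1.84 m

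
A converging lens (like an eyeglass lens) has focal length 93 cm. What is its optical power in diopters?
P = 1/f = 1.075 D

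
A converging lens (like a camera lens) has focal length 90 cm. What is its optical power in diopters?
P = 1/f = 1.111 D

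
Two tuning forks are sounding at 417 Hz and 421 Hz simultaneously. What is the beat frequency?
4 Hz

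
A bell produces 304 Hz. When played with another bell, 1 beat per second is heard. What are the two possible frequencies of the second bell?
f₂ = 304 ± 1 Hz → 305 Hz or 303 Hz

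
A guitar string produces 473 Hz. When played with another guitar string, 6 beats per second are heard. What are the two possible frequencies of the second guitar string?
f₂ = 473 ± 6 Hz → 479 Hz or 467 Hz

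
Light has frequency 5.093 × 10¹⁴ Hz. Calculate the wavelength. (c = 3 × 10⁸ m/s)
λ = c/f = 589 nm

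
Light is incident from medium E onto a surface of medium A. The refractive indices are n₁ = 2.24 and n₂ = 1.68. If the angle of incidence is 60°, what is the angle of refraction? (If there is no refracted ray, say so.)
sin θ₂ = (n₁/n₂)·sin θ₁ = 1.155 > 1, so there is no refracted ray — the light undergoes total internal reflection.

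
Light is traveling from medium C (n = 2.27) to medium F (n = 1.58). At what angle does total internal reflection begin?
θc = arcsin(n₂/n₁) = 44.11°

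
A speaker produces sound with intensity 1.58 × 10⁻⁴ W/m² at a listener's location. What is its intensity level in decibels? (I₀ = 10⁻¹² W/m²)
β = 10·log₁₀(I/I₀) = 81.99 dB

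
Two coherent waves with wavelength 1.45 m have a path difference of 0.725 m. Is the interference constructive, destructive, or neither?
destructive — path difference = 0.5λ, an odd multiple of λ/2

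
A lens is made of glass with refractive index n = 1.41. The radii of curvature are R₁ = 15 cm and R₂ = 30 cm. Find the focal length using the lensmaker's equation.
1/f = (n − 1)(1/R₁ − 1/R₂) → f = 73.17 cm (converging lens)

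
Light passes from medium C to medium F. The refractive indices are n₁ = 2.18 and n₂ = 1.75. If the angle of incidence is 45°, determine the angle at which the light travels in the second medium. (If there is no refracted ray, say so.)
sin θ₂ = (n₁/n₂)·sin θ₁ = 0.8809 → θ₂ = 61.75°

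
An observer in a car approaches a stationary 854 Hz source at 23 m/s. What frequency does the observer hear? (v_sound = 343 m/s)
f_obs = f·(v + v_o)/v = 911.3 Hz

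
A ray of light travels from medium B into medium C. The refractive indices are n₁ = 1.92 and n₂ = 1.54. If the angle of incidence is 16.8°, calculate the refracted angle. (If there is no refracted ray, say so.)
sin θ₂ = (n₁/n₂)·sin θ₁ = 0.3604 → θ₂ = 21.12°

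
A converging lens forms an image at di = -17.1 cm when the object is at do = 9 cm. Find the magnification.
M = −di/do = 1.9 (upright image)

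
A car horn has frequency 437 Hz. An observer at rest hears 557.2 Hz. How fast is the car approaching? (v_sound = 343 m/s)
v_s = v·(1 − f/f_obs) = 73.99 m/s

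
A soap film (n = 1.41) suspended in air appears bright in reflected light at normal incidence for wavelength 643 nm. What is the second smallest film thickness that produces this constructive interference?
2nt = (m − ½)λ with m = 2 → t = (m − ½)λ/(2n) = 342 nm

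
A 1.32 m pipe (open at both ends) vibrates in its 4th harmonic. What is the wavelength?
λₙ = 2L/n = 0.66 m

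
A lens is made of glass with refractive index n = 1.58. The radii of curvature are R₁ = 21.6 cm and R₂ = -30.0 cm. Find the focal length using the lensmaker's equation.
1/f = (n − 1)(1/R₁ − 1/R₂) → f = 21.65 cm (converging lens)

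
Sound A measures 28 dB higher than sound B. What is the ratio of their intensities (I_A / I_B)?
I_A/I_B = 10^(Δβ/10) = 631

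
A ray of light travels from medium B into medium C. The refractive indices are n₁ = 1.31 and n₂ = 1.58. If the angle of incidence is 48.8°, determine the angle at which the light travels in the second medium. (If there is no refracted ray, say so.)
sin θ₂ = (n₁/n₂)·sin θ₁ = 0.6238 → θ₂ = 38.6°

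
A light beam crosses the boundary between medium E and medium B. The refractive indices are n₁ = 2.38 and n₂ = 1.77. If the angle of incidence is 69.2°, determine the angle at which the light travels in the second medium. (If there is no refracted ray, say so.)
sin θ₂ = (n₁/n₂)·sin θ₁ = 1.257 > 1, so there is no refracted ray — the light undergoes total internal reflection.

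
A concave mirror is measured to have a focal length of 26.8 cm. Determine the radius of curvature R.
R = 2|f| = 53.6 cm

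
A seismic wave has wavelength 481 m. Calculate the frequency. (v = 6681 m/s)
f = v/λ = 13.89 Hz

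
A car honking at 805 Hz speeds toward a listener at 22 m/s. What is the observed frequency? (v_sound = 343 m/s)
f_obs = f·v/(v − v_s) = 860.2 Hz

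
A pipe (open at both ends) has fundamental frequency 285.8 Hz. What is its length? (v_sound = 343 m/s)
L = v/(2f₁) = 0.6001 m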